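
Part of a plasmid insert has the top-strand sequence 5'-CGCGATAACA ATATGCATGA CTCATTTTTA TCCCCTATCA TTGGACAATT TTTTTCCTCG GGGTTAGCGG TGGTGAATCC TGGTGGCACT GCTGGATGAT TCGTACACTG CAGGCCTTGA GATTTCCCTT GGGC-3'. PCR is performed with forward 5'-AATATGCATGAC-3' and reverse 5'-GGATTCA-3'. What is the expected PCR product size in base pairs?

71 bp

Forward primer AATATGCATGAC is found on the top strand at positions 10–21.
Taking the reverse complement of GGATTCA gives TGAATCC, found at positions 74–80 on the template; the primer anneals here to the top strand with its 3' end pointing upstream.
Product length = (reverse-primer end) − (forward-primer start) + 1 = 80 − 10 + 1 = 71 bp.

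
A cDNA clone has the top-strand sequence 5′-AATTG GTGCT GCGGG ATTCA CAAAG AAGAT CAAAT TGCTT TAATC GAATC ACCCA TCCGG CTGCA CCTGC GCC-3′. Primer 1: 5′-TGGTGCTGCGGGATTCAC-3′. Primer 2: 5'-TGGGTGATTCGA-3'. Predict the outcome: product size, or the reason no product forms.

Primer 1 (TGGTGCTGCGGGATTCAC) matches the top strand at positions 4–21; it acts as a forward primer.
Primer 2's reverse complement is TCGAATCACCCA, matching the top strand at positions 44–55; it acts as a reverse primer.
The 3' ends face each other across positions 4–55, giving a 52 bp product.

Yes — a 52 bp product.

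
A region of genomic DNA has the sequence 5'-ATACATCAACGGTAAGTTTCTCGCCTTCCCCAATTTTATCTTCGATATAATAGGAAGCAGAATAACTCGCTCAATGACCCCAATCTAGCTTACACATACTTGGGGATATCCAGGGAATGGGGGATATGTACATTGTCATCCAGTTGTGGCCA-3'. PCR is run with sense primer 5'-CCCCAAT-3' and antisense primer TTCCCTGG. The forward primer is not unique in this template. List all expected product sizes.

90 bp, 40 bp

The forward primer CCCCAAT matches the top strand at positions 28–34, 78–84.
The reverse primer's reverse complement is CCAGGGAA, matching at positions 110–117.
Each forward site pairs with the reverse site to give a product ending at position 117: sizes 90, 40 bp.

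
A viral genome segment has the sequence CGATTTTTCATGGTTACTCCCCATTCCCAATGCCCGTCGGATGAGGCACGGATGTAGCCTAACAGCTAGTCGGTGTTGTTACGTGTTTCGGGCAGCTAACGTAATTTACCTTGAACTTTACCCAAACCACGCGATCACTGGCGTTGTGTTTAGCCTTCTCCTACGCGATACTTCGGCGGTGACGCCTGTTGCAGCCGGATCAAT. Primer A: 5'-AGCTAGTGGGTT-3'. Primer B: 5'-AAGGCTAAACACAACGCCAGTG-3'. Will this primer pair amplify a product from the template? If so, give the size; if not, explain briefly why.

No product — primer A has no binding site in the template.

Primer A (AGCTAGTGGGTT) does not match the top strand, and its reverse complement AACCCACTAGCT does not match either.
With no annealing site for primer A, no amplification occurs.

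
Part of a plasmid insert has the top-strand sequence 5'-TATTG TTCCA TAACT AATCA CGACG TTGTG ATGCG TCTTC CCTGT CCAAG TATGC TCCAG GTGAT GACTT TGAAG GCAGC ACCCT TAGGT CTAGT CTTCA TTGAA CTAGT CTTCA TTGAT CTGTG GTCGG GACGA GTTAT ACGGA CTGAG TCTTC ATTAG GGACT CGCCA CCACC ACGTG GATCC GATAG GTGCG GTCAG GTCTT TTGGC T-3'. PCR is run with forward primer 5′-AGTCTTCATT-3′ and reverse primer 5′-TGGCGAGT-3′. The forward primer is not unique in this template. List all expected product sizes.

The forward primer AGTCTTCATT matches the top strand at positions 93–102, 108–117, 149–158.
The reverse primer's reverse complement is ACTCGCCA, matching at positions 163–170.
Each forward site pairs with the reverse site to give a product ending at position 170: sizes 78, 63, 22 bp.

78 bp, 63 bp, 22 bp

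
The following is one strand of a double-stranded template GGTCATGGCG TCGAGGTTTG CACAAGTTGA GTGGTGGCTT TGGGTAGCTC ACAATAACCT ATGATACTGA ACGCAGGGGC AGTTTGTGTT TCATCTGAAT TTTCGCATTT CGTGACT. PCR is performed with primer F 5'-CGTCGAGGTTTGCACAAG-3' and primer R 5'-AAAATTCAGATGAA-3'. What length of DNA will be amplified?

95 bp

Forward primer CGTCGAGGTTTGCACAAG is found on the top strand at positions 9–26.
Reverse complement of the reverse primer: TTCATCTGAATTTT. This occurs on the top strand at positions 90–103.
Product length = (reverse-primer end) − (forward-primer start) + 1 = 103 − 9 + 1 = 95 bp.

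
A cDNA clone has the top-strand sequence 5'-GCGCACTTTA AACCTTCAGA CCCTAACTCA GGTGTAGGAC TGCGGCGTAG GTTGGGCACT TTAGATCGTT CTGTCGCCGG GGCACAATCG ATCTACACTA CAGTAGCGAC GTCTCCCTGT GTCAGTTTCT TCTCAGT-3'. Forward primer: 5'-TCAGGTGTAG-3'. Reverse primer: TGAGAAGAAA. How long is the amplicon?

Scanning the template, TCAGGTGTAG occurs at positions 28–37; this primer anneals to the bottom strand there with its 3' end pointing downstream.
Taking the reverse complement of TGAGAAGAAA gives TTTCTTCTCA, found at positions 126–135 on the template; the primer anneals here to the top strand with its 3' end pointing upstream.
Amplicon spans positions 28–135: 108 bp.

108 bp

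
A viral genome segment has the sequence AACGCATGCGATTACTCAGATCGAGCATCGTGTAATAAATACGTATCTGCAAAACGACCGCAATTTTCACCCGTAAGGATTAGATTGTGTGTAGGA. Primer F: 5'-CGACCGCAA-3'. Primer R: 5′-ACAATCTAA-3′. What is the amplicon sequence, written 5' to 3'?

5'-CGACCGCAATTTTCACCCGTAAGGATTAGATTGT-3'

Forward primer CGACCGCAA is found on the top strand at positions 55–63.
Taking the reverse complement of ACAATCTAA gives TTAGATTGT, found at positions 80–88 on the template; the primer anneals here to the top strand with its 3' end pointing upstream.
The product is the template from position 55 through 88 (34 bp).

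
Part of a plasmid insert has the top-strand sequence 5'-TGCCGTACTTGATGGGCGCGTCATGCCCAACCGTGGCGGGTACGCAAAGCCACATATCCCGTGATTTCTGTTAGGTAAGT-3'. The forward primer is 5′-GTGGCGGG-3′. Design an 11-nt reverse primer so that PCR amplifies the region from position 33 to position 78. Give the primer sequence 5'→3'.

The product's 3' end on the top strand is position 78.
The reverse primer anneals to the top strand over positions 68–78, i.e. to CTGTTAGGTAA.
Its sequence written 5'→3' is the reverse complement: TTACCTAACAG.

5'-TTACCTAACAG-3'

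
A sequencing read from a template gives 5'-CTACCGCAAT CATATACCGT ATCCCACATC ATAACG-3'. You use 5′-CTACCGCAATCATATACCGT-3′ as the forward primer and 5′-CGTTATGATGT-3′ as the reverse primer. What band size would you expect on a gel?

Scanning the template, CTACCGCAATCATATACCGT occurs at positions 1–20; this primer anneals to the bottom strand there with its 3' end pointing downstream.
Taking the reverse complement of CGTTATGATGT gives ACATCATAACG, found at positions 26–36 on the template; the primer anneals here to the top strand with its 3' end pointing upstream.
The product runs from position 1 to position 36, so its length is 36 − 1 + 1 = 36 bp.

36 bp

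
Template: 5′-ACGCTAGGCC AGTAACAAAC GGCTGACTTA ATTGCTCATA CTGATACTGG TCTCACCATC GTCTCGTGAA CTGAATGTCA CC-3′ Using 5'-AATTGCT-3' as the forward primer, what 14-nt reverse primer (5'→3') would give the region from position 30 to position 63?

5'-GACGATGGTGAGAC-3'

The product's 3' end on the top strand is position 63.
The reverse primer anneals to the top strand over positions 50–63, i.e. to GTCTCACCATCGTC.
Its sequence written 5'→3' is the reverse complement: GACGATGGTGAGAC.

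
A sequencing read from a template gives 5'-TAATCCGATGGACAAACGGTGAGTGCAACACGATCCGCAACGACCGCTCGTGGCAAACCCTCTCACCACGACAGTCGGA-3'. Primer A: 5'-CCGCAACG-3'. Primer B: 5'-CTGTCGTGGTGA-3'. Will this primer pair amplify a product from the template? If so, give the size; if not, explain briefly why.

Yes — a 40 bp product.

Primer A (CCGCAACG) matches the top strand at positions 35–42; it acts as a forward primer.
Primer B's reverse complement is TCACCACGACAG, matching the top strand at positions 63–74; it acts as a reverse primer.
The 3' ends face each other across positions 35–74, giving a 40 bp product.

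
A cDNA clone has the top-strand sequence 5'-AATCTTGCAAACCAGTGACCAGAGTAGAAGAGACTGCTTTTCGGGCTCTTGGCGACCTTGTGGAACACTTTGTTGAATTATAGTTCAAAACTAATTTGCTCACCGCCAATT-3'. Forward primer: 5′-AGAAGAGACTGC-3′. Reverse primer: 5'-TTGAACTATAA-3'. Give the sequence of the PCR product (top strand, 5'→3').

5'-AGAAGAGACTGCTTTTCGGGCTCTTGGCGACCTTGTGGAACACTTTGTTGAATTATAGTTCAA-3'

Scanning the template, AGAAGAGACTGC occurs at positions 26–37; this primer anneals to the bottom strand there with its 3' end pointing downstream.
Reverse complement of the reverse primer: TTATAGTTCAA. This occurs on the top strand at positions 78–88.
The product is the template from position 26 through 88 (63 bp).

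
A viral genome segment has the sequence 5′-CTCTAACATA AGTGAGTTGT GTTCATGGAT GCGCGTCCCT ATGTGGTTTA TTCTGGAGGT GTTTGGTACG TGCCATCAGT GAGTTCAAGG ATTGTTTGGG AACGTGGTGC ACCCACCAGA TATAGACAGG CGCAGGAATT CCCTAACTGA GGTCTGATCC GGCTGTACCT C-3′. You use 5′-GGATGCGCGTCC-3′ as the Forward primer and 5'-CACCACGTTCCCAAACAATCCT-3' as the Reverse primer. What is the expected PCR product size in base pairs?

The forward primer matches the template at positions 27–38.
The reverse primer's reverse complement is AGGATTGTTTGGGAACGTGGTG, which matches the template at positions 88–109.
Amplicon spans positions 27–109: 83 bp.

83 bp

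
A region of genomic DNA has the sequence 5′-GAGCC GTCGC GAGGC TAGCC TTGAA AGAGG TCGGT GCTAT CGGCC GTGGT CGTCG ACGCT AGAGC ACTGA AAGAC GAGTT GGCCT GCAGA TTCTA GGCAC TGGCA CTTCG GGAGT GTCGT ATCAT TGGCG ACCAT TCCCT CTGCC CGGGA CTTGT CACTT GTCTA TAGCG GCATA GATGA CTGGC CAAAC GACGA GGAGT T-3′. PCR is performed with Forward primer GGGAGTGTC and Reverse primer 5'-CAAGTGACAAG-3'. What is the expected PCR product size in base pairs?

52 bp

Scanning the template, GGGAGTGTC occurs at positions 110–118; this primer anneals to the bottom strand there with its 3' end pointing downstream.
Taking the reverse complement of CAAGTGACAAG gives CTTGTCACTTG, found at positions 151–161 on the template; the primer anneals here to the top strand with its 3' end pointing upstream.
The product runs from position 110 to position 161, so its length is 161 − 110 + 1 = 52 bp.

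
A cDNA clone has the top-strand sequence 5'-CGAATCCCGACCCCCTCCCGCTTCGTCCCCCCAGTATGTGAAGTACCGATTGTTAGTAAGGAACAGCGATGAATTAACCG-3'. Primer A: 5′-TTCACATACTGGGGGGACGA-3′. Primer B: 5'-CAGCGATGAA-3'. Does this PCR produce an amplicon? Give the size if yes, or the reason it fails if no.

No product — the primers' 3' ends point away from each other.

Primer A (TTCACATACTGGGGGGACGA) has reverse complement TCGTCCCCCCAGTATGTGAA, which matches the top strand at positions 23–42; primer A anneals to the top strand there with its 3' end pointing upstream toward position 23.
Primer B (CAGCGATGAA) matches the top strand directly at positions 64–73; it anneals to the bottom strand with its 3' end pointing downstream toward position 73.
The 3' ends diverge (primer A extends toward position 1, primer B toward position 80), so the primers never converge on a shared product.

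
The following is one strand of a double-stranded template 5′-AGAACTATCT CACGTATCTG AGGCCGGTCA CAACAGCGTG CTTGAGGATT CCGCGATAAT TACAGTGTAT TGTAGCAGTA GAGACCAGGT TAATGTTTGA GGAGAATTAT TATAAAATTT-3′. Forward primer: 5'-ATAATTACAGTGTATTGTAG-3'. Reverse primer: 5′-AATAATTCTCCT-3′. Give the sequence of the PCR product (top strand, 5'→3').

5'-ATAATTACAGTGTATTGTAGCAGTAGAGACCAGGTTAATGTTTGAGGAGAATTATT-3'

The forward primer matches the template at positions 56–75.
The reverse primer's reverse complement is AGGAGAATTATT, which matches the template at positions 100–111.
The product is the template from position 56 through 111 (56 bp).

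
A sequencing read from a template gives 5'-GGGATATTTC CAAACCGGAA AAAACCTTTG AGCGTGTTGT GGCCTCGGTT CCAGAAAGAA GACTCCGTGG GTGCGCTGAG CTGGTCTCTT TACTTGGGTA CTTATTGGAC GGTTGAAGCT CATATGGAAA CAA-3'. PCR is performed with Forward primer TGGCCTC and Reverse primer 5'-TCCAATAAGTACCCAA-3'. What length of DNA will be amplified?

The forward primer matches the template at positions 40–46.
The reverse primer's reverse complement is TTGGGTACTTATTGGA, which matches the template at positions 94–109.
Amplicon spans positions 40–109: 70 bp.

70 bp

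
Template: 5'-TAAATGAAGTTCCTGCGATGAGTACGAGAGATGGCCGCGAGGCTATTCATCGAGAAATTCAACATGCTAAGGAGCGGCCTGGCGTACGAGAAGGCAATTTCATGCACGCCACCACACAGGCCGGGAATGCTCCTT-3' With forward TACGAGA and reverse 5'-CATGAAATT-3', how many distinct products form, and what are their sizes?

Two products: 82 bp, 20 bp

The forward primer TACGAGA matches the top strand at positions 23–29, 85–91.
The reverse primer's reverse complement is AATTTCATG, matching at positions 96–104.
Each forward site pairs with the reverse site to give a product ending at position 104: sizes 82, 20 bp.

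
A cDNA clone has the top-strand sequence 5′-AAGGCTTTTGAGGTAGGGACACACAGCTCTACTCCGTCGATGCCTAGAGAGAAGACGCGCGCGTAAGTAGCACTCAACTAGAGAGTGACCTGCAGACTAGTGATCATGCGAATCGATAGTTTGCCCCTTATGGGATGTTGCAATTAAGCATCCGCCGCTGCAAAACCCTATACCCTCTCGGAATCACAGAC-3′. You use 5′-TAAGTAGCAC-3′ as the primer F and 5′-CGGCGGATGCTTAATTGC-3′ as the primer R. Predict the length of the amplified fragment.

Forward primer TAAGTAGCAC is found on the top strand at positions 64–73.
Reverse complement of the reverse primer: GCAATTAAGCATCCGCCG. This occurs on the top strand at positions 140–157.
Product length = (reverse-primer end) − (forward-primer start) + 1 = 157 − 64 + 1 = 94 bp.

94 bp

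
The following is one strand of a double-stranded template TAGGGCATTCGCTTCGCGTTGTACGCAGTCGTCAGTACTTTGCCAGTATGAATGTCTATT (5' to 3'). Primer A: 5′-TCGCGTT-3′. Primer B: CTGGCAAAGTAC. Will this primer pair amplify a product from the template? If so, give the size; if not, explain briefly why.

Primer A (TCGCGTT) matches the top strand at positions 14–20; it acts as a forward primer.
Primer B's reverse complement is GTACTTTGCCAG, matching the top strand at positions 35–46; it acts as a reverse primer.
The 3' ends face each other across positions 14–46, giving a 33 bp product.

Yes — a 33 bp product.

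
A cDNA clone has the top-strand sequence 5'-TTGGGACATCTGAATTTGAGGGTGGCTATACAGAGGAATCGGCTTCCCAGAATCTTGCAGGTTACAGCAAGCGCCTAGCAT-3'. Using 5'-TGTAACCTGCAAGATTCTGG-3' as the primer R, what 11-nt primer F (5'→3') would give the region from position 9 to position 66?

The reverse primer's reverse complement CCAGAATCTTGCAGGTTACA matches the template at positions 47–66; the product starts at position 9.
The forward primer is identical to the top strand over positions 9–19: TCTGAATTTGA.

5'-TCTGAATTTGA-3'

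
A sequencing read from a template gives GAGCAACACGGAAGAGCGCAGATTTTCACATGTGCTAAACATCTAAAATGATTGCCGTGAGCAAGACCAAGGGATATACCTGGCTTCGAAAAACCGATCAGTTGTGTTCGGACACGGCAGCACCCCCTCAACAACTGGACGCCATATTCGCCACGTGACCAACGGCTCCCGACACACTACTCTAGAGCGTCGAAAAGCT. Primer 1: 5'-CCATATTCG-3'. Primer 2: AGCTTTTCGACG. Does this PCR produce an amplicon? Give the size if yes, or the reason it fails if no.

Primer 1 (CCATATTCG) matches the top strand at positions 142–150; it acts as a forward primer.
Primer 2's reverse complement is CGTCGAAAAGCT, matching the top strand at positions 188–199; it acts as a reverse primer.
The 3' ends face each other across positions 142–199, giving a 58 bp product.

Yes — a 58 bp product.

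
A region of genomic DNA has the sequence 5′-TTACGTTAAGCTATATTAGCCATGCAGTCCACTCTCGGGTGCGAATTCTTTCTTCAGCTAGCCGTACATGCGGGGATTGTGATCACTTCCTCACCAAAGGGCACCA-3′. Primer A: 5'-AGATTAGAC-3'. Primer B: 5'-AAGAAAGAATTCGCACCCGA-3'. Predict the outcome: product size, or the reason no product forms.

No product — primer A has no binding site in the template.

Primer A (AGATTAGAC) does not match the top strand, and its reverse complement GTCTAATCT does not match either.
With no annealing site for primer A, no amplification occurs.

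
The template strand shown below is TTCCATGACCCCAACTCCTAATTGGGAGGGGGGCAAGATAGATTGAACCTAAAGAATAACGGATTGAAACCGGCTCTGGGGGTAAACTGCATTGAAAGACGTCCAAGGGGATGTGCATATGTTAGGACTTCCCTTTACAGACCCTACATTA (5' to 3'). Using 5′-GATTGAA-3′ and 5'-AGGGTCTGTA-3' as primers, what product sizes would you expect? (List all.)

105 bp, 84 bp

The forward primer GATTGAA matches the top strand at positions 41–47, 62–68.
The reverse primer's reverse complement is TACAGACCCT, matching at positions 136–145.
Each forward site pairs with the reverse site to give a product ending at position 145: sizes 105, 84 bp.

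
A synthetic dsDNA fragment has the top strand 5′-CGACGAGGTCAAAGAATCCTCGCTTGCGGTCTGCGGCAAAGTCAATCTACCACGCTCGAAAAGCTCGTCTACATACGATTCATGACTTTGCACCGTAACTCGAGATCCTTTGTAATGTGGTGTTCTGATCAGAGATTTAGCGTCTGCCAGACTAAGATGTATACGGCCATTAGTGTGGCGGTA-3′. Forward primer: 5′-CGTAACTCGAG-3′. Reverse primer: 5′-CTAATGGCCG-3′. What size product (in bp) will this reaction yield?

Forward primer CGTAACTCGAG is found on the top strand at positions 94–104.
The reverse primer's reverse complement is CGGCCATTAG, which matches the template at positions 164–173.
Product length = (reverse-primer end) − (forward-primer start) + 1 = 173 − 94 + 1 = 80 bp.

80 bp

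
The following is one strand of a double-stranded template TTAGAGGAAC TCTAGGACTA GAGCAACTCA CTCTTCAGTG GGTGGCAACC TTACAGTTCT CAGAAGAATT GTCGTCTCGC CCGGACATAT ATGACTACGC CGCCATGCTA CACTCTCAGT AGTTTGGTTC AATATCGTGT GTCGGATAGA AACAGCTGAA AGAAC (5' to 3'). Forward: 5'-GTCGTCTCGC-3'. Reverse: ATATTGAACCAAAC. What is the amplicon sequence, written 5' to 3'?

Scanning the template, GTCGTCTCGC occurs at positions 71–80; this primer anneals to the bottom strand there with its 3' end pointing downstream.
Taking the reverse complement of ATATTGAACCAAAC gives GTTTGGTTCAATAT, found at positions 122–135 on the template; the primer anneals here to the top strand with its 3' end pointing upstream.
The product is the template from position 71 through 135 (65 bp).

5'-GTCGTCTCGCCCGGACATATATGACTACGCCGCCATGCTACACTCTCAGTAGTTTGGTTCAATAT-3'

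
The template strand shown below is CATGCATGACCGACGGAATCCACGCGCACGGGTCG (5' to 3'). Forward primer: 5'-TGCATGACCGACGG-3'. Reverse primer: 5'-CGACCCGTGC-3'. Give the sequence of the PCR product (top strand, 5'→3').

The forward primer matches the template at positions 3–16.
Taking the reverse complement of CGACCCGTGC gives GCACGGGTCG, found at positions 26–35 on the template; the primer anneals here to the top strand with its 3' end pointing upstream.
The product is the template from position 3 through 35 (33 bp).

5'-TGCATGACCGACGGAATCCACGCGCACGGGTCG-3'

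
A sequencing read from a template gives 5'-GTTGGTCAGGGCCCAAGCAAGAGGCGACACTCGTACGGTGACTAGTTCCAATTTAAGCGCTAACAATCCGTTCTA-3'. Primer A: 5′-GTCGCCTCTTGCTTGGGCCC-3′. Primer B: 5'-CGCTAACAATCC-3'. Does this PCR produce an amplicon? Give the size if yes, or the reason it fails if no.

No product — the primers' 3' ends point away from each other.

Primer A (GTCGCCTCTTGCTTGGGCCC) has reverse complement GGGCCCAAGCAAGAGGCGAC, which matches the top strand at positions 9–28; primer A anneals to the top strand there with its 3' end pointing upstream toward position 9.
Primer B (CGCTAACAATCC) matches the top strand directly at positions 58–69; it anneals to the bottom strand with its 3' end pointing downstream toward position 69.
The 3' ends diverge (primer A extends toward position 1, primer B toward position 75), so the primers never converge on a shared product.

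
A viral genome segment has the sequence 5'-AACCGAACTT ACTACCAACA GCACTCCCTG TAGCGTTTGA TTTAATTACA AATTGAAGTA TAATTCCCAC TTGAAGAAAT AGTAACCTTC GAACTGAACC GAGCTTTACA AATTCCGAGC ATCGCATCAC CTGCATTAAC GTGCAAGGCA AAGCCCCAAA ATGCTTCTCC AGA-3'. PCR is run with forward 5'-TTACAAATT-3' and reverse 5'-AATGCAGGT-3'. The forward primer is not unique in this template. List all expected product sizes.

92 bp, 32 bp

The forward primer TTACAAATT matches the top strand at positions 46–54, 106–114.
The reverse primer's reverse complement is ACCTGCATT, matching at positions 129–137.
Each forward site pairs with the reverse site to give a product ending at position 137: sizes 92, 32 bp.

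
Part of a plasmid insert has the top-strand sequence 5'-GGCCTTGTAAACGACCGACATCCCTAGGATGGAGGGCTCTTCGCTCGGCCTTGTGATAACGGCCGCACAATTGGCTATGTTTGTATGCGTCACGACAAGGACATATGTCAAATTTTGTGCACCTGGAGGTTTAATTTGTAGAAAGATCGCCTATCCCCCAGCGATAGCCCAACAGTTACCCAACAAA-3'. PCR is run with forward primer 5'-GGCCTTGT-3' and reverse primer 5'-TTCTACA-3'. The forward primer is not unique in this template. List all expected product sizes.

143 bp, 97 bp

The forward primer GGCCTTGT matches the top strand at positions 1–8, 47–54.
The reverse primer's reverse complement is TGTAGAA, matching at positions 137–143.
Each forward site pairs with the reverse site to give a product ending at position 143: sizes 143, 97 bp.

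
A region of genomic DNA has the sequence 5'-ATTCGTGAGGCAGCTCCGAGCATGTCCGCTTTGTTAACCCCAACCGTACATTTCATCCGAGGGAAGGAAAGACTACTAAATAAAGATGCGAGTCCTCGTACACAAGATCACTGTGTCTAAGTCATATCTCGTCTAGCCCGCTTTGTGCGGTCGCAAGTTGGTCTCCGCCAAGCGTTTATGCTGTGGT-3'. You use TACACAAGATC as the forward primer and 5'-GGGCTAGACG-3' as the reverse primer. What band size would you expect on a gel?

41 bp

Forward primer TACACAAGATC is found on the top strand at positions 99–109.
Taking the reverse complement of GGGCTAGACG gives CGTCTAGCCC, found at positions 130–139 on the template; the primer anneals here to the top strand with its 3' end pointing upstream.
The product runs from position 99 to position 139, so its length is 139 − 99 + 1 = 41 bp.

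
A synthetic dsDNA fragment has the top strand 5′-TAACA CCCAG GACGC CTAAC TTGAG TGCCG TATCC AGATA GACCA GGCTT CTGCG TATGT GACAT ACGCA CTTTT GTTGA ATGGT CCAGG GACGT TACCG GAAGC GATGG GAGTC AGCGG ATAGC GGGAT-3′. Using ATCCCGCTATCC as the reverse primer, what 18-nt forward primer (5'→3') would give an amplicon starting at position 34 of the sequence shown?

The reverse primer's reverse complement GGATAGCGGGAT matches the template at positions 119–130; the product starts at position 34.
The forward primer is identical to the top strand over positions 34–51: CCAGATAGACCAGGCTTC.

5'-CCAGATAGACCAGGCTTC-3'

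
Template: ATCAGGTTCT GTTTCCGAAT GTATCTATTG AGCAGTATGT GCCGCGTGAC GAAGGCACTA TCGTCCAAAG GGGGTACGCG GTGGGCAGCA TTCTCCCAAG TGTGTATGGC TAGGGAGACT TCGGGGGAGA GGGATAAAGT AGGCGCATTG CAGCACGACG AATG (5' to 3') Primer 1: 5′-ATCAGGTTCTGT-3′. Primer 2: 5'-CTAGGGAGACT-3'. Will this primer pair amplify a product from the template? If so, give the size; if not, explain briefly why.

No product — both primers anneal to the same strand and extend in the same direction.

Primer 1 (ATCAGGTTCTGT) matches the top strand at positions 1–12 (3' end points downstream).
Primer 2 (CTAGGGAGACT) also matches the top strand directly, at positions 110–120 — its reverse complement AGTCTCCCTAG is not present.
Both primers anneal to the bottom strand with 3' ends pointing the same way, so neither can prime synthesis back toward the other.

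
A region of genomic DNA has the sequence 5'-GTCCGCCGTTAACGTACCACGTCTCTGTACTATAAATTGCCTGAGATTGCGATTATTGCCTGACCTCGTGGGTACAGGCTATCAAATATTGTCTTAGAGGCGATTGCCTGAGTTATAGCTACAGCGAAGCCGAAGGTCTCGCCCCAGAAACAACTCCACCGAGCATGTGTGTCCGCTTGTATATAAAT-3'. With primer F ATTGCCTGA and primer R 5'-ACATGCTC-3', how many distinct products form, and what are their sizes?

The forward primer ATTGCCTGA matches the top strand at positions 36–44, 55–63, 103–111.
The reverse primer's reverse complement is GAGCATGT, matching at positions 161–168.
Each forward site pairs with the reverse site to give a product ending at position 168: sizes 133, 114, 66 bp.

Three products: 133 bp, 114 bp, 66 bp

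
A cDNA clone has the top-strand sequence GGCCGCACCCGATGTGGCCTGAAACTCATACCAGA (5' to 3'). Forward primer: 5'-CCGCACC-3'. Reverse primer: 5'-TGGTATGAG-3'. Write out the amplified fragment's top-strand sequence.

5'-CCGCACCCGATGTGGCCTGAAACTCATACCA-3'

Forward primer CCGCACC is found on the top strand at positions 3–9.
Reverse complement of the reverse primer: CTCATACCA. This occurs on the top strand at positions 25–33.
The product is the template from position 3 through 33 (31 bp).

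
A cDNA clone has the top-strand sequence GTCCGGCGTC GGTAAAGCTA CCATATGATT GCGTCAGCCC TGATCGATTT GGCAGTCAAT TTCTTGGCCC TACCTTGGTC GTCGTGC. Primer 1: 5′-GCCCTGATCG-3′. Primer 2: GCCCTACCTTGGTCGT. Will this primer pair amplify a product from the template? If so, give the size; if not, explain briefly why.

No product — both primers anneal to the same strand and extend in the same direction.

Primer 1 (GCCCTGATCG) matches the top strand at positions 37–46 (3' end points downstream).
Primer 2 (GCCCTACCTTGGTCGT) also matches the top strand directly, at positions 67–82 — its reverse complement ACGACCAAGGTAGGGC is not present.
Both primers anneal to the bottom strand with 3' ends pointing the same way, so neither can prime synthesis back toward the other.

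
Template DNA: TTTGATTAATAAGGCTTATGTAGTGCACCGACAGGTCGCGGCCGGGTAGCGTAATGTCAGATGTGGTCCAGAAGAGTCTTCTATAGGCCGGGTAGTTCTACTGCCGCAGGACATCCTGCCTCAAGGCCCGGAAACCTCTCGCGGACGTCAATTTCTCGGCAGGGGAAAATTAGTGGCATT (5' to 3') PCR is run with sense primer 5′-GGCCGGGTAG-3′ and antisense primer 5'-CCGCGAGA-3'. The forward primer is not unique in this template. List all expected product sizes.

The forward primer GGCCGGGTAG matches the top strand at positions 40–49, 86–95.
The reverse primer's reverse complement is TCTCGCGG, matching at positions 137–144.
Each forward site pairs with the reverse site to give a product ending at position 144: sizes 105, 59 bp.

105 bp, 59 bp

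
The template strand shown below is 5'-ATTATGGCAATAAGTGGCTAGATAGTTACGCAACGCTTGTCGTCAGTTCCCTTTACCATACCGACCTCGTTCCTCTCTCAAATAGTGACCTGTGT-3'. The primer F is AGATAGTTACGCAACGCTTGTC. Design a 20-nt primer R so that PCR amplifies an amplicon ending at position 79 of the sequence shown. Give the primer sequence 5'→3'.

The forward primer binds at positions 20–41; the product's 3' end on the top strand is position 79.
The reverse primer anneals to the top strand over positions 60–79, i.e. to ACCGACCTCGTTCCTCTCTC.
Its sequence written 5'→3' is the reverse complement: GAGAGAGGAACGAGGTCGGT.

5'-GAGAGAGGAACGAGGTCGGT-3'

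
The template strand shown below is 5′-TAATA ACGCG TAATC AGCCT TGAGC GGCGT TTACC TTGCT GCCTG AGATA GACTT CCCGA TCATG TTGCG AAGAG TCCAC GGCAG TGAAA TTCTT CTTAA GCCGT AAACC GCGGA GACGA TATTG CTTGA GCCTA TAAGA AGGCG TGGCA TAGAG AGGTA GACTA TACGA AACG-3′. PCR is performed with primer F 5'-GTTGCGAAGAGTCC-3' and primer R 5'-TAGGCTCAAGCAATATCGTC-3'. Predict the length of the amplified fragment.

71 bp

Scanning the template, GTTGCGAAGAGTCC occurs at positions 65–78; this primer anneals to the bottom strand there with its 3' end pointing downstream.
Taking the reverse complement of TAGGCTCAAGCAATATCGTC gives GACGATATTGCTTGAGCCTA, found at positions 116–135 on the template; the primer anneals here to the top strand with its 3' end pointing upstream.
Product length = (reverse-primer end) − (forward-primer start) + 1 = 135 − 65 + 1 = 71 bp.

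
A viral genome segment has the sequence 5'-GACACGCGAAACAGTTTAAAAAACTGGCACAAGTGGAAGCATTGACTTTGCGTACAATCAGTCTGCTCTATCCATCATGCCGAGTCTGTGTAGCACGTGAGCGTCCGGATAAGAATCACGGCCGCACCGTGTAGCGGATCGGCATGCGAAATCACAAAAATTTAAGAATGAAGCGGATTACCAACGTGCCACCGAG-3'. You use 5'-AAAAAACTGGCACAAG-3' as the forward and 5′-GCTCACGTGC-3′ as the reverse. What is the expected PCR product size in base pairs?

The forward primer matches the template at positions 18–33.
The reverse primer's reverse complement is GCACGTGAGC, which matches the template at positions 93–102.
The product runs from position 18 to position 102, so its length is 102 − 18 + 1 = 85 bp.

85 bp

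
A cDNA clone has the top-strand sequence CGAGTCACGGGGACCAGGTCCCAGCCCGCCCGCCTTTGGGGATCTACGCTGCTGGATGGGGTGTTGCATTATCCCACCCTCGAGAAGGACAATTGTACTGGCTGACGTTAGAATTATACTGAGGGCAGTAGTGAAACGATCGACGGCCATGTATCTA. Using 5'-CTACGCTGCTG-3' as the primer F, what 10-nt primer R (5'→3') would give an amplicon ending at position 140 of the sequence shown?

5'-ATCGTTTCAC-3'

The forward primer binds at positions 44–54; the product's 3' end on the top strand is position 140.
The reverse primer anneals to the top strand over positions 131–140, i.e. to GTGAAACGAT.
Its sequence written 5'→3' is the reverse complement: ATCGTTTCAC.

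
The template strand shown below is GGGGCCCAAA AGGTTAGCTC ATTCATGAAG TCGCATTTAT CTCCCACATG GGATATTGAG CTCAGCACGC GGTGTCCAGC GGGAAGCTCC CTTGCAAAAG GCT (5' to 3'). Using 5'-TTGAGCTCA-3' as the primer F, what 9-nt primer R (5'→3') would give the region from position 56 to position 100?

5'-CTTTTGCAA-3'

The product's 3' end on the top strand is position 100.
The reverse primer anneals to the top strand over positions 92–100, i.e. to TTGCAAAAG.
Its sequence written 5'→3' is the reverse complement: CTTTTGCAA.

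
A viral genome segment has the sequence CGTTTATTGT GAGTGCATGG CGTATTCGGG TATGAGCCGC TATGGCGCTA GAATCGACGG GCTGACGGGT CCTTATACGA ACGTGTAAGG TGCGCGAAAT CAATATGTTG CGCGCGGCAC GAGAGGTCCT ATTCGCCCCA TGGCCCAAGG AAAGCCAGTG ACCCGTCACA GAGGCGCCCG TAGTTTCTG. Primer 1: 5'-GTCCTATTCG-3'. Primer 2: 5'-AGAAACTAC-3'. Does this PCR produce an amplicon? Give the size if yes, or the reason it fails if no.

Primer 1 (GTCCTATTCG) matches the top strand at positions 126–135; it acts as a forward primer.
Primer 2's reverse complement is GTAGTTTCT, matching the top strand at positions 180–188; it acts as a reverse primer.
The 3' ends face each other across positions 126–188, giving a 63 bp product.

Yes — a 63 bp product.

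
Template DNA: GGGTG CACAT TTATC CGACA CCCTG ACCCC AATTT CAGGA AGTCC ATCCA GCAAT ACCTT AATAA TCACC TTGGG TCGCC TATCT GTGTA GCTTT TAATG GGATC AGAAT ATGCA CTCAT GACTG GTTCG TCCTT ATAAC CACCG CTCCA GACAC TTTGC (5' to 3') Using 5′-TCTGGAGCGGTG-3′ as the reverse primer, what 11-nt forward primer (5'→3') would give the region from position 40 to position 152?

The reverse primer's reverse complement CACCGCTCCAGA matches the template at positions 141–152; the product starts at position 40.
The forward primer is identical to the top strand over positions 40–50: AAGTCCATCCA.

5'-AAGTCCATCCA-3'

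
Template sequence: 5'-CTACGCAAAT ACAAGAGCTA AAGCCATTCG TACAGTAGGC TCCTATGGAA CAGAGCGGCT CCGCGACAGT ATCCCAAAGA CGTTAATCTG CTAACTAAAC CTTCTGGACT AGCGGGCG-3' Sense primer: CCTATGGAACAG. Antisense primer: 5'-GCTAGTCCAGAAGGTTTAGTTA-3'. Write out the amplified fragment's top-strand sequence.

The forward primer matches the template at positions 42–53.
Reverse complement of the reverse primer: TAACTAAACCTTCTGGACTAGC. This occurs on the top strand at positions 92–113.
The product is the template from position 42 through 113 (72 bp).

5'-CCTATGGAACAGAGCGGCTCCGCGACAGTATCCCAAAGACGTTAATCTGCTAACTAAACCTTCTGGACTAGC-3'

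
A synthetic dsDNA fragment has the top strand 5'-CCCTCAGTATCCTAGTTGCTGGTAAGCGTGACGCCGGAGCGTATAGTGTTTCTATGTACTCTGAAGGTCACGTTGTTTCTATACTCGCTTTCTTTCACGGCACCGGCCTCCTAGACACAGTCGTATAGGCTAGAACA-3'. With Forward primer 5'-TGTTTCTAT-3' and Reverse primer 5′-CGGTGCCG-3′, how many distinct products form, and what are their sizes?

The forward primer TGTTTCTAT matches the top strand at positions 47–55, 74–82.
The reverse primer's reverse complement is CGGCACCG, matching at positions 98–105.
Each forward site pairs with the reverse site to give a product ending at position 105: sizes 59, 32 bp.

Two products: 59 bp, 32 bp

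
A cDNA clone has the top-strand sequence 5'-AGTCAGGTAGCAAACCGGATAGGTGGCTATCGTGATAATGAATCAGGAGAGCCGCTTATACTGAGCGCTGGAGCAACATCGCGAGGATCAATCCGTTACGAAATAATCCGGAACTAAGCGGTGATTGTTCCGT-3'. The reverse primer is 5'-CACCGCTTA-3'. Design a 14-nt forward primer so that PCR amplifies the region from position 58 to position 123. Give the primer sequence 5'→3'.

The reverse primer's reverse complement TAAGCGGTG matches the template at positions 115–123; the product starts at position 58.
The forward primer is identical to the top strand over positions 58–71: ATACTGAGCGCTGG.

5'-ATACTGAGCGCTGG-3'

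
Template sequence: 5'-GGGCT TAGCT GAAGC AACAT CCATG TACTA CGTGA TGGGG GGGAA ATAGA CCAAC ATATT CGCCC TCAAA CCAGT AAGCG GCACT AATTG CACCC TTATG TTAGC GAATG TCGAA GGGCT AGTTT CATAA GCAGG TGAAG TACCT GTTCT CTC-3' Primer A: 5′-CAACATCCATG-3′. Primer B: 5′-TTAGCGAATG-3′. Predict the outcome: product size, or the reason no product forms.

Primer A (CAACATCCATG) matches the top strand at positions 15–25 (3' end points downstream).
Primer B (TTAGCGAATG) also matches the top strand directly, at positions 101–110 — its reverse complement CATTCGCTAA is not present.
Both primers anneal to the bottom strand with 3' ends pointing the same way, so neither can prime synthesis back toward the other.

No product — both primers anneal to the same strand and extend in the same direction.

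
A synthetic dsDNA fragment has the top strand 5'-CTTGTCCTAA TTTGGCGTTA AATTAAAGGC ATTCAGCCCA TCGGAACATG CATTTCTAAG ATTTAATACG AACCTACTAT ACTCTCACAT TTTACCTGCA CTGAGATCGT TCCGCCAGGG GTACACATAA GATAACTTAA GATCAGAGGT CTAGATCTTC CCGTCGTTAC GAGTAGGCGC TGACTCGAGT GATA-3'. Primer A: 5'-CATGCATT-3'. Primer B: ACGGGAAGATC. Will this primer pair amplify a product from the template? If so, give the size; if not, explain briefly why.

Primer A (CATGCATT) matches the top strand at positions 47–54; it acts as a forward primer.
Primer B's reverse complement is GATCTTCCCGT, matching the top strand at positions 154–164; it acts as a reverse primer.
The 3' ends face each other across positions 47–164, giving a 118 bp product.

Yes — a 118 bp product.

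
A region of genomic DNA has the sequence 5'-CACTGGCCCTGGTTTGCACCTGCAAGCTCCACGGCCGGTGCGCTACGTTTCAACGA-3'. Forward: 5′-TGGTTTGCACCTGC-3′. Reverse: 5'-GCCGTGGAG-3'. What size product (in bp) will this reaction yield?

Scanning the template, TGGTTTGCACCTGC occurs at positions 10–23; this primer anneals to the bottom strand there with its 3' end pointing downstream.
The reverse primer's reverse complement is CTCCACGGC, which matches the template at positions 27–35.
The product runs from position 10 to position 35, so its length is 35 − 10 + 1 = 26 bp.

26 bp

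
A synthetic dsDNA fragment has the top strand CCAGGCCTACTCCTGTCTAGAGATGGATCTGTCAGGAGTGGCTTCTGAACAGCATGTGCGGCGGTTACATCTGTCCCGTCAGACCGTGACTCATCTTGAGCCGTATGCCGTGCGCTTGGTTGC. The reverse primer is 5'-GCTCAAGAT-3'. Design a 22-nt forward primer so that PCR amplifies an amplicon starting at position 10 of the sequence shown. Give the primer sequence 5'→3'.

The reverse primer's reverse complement ATCTTGAGC matches the template at positions 93–101; the product starts at position 10.
The forward primer is identical to the top strand over positions 10–31: CTCCTGTCTAGAGATGGATCTG.

5'-CTCCTGTCTAGAGATGGATCTG-3'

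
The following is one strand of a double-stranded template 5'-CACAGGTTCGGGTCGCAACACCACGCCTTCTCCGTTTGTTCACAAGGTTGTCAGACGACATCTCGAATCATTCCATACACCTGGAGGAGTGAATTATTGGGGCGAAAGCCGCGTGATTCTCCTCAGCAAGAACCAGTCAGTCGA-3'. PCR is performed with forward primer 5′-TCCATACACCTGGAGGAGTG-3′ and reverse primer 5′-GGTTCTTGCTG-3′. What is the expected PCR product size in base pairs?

63 bp

The forward primer matches the template at positions 72–91.
The reverse primer's reverse complement is CAGCAAGAACC, which matches the template at positions 124–134.
Amplicon spans positions 72–134: 63 bp.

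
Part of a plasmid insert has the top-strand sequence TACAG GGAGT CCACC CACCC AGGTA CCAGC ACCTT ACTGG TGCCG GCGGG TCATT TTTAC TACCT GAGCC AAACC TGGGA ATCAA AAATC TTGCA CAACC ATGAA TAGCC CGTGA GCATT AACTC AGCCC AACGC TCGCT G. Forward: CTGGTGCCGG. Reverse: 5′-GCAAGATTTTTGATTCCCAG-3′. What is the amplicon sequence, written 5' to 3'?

Scanning the template, CTGGTGCCGG occurs at positions 37–46; this primer anneals to the bottom strand there with its 3' end pointing downstream.
Taking the reverse complement of GCAAGATTTTTGATTCCCAG gives CTGGGAATCAAAAATCTTGC, found at positions 75–94 on the template; the primer anneals here to the top strand with its 3' end pointing upstream.
The product is the template from position 37 through 94 (58 bp).

5'-CTGGTGCCGGCGGGTCATTTTTACTACCTGAGCCAAACCTGGGAATCAAAAATCTTGC-3'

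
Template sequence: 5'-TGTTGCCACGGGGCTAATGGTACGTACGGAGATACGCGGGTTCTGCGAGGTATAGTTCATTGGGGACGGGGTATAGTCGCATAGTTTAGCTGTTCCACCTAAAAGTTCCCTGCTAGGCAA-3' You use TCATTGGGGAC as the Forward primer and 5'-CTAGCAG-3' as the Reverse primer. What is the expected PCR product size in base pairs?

60 bp

Scanning the template, TCATTGGGGAC occurs at positions 57–67; this primer anneals to the bottom strand there with its 3' end pointing downstream.
The reverse primer's reverse complement is CTGCTAG, which matches the template at positions 110–116.
Amplicon spans positions 57–116: 60 bp.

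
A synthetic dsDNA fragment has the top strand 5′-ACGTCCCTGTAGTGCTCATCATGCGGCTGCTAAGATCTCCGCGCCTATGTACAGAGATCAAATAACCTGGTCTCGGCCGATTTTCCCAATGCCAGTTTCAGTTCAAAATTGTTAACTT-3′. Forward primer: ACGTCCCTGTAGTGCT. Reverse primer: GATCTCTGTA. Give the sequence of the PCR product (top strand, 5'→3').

Forward primer ACGTCCCTGTAGTGCT is found on the top strand at positions 1–16.
The reverse primer's reverse complement is TACAGAGATC, which matches the template at positions 50–59.
The product is the template from position 1 through 59 (59 bp).

5'-ACGTCCCTGTAGTGCTCATCATGCGGCTGCTAAGATCTCCGCGCCTATGTACAGAGATC-3'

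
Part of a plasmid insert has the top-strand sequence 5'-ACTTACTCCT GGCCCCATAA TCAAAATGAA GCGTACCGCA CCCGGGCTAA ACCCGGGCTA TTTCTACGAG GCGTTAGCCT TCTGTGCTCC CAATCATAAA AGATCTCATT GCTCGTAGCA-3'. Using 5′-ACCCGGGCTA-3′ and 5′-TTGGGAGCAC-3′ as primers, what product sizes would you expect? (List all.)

The forward primer ACCCGGGCTA matches the top strand at positions 40–49, 51–60.
The reverse primer's reverse complement is GTGCTCCCAA, matching at positions 84–93.
Each forward site pairs with the reverse site to give a product ending at position 93: sizes 54, 43 bp.

54 bp, 43 bp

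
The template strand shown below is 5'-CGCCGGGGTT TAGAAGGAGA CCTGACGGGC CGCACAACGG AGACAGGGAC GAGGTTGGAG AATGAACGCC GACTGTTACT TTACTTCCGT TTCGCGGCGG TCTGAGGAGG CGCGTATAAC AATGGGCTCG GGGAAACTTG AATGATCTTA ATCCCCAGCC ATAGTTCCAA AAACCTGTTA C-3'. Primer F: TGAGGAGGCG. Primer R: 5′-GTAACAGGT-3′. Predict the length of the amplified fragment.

The forward primer matches the template at positions 103–112.
Taking the reverse complement of GTAACAGGT gives ACCTGTTAC, found at positions 173–181 on the template; the primer anneals here to the top strand with its 3' end pointing upstream.
Product length = (reverse-primer end) − (forward-primer start) + 1 = 181 − 103 + 1 = 79 bp.

79 bp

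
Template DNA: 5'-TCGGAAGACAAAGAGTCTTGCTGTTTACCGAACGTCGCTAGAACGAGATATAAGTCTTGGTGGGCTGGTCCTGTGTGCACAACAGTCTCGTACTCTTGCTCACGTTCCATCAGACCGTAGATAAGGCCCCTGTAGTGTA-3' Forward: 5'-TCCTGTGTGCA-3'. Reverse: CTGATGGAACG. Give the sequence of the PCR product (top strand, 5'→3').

Forward primer TCCTGTGTGCA is found on the top strand at positions 69–79.
The reverse primer's reverse complement is CGTTCCATCAG, which matches the template at positions 103–113.
The product is the template from position 69 through 113 (45 bp).

5'-TCCTGTGTGCACAACAGTCTCGTACTCTTGCTCACGTTCCATCAG-3'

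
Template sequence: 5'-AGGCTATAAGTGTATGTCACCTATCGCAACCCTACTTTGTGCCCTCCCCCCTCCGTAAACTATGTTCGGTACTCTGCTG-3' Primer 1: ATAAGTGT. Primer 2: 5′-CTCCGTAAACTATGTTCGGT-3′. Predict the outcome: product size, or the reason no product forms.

Primer 1 (ATAAGTGT) matches the top strand at positions 6–13 (3' end points downstream).
Primer 2 (CTCCGTAAACTATGTTCGGT) also matches the top strand directly, at positions 51–70 — its reverse complement ACCGAACATAGTTTACGGAG is not present.
Both primers anneal to the bottom strand with 3' ends pointing the same way, so neither can prime synthesis back toward the other.

No product — both primers anneal to the same strand and extend in the same direction.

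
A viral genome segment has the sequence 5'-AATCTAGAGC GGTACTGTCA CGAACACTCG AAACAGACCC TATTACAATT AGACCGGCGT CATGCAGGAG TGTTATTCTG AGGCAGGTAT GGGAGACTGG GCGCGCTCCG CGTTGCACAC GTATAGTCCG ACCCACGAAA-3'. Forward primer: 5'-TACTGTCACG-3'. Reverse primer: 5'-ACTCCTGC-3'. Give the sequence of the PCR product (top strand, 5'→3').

5'-TACTGTCACGAACACTCGAAACAGACCCTATTACAATTAGACCGGCGTCATGCAGGAGT-3'

Scanning the template, TACTGTCACG occurs at positions 13–22; this primer anneals to the bottom strand there with its 3' end pointing downstream.
Taking the reverse complement of ACTCCTGC gives GCAGGAGT, found at positions 64–71 on the template; the primer anneals here to the top strand with its 3' end pointing upstream.
The product is the template from position 13 through 71 (59 bp).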